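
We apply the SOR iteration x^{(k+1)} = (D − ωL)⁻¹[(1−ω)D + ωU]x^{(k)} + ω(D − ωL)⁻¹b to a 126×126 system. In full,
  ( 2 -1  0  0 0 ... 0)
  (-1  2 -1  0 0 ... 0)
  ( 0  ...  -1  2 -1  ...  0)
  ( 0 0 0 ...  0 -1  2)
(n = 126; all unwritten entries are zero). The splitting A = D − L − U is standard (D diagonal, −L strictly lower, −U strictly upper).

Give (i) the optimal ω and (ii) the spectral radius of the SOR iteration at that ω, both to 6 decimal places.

ω* = 1.951725, ρ_SOR = 0.951725

n=126: λ(B_J) = 1 − λ(A)/2 = cos(kπ/127); k=1 gives ρ_J = 0.999694.
√(1 − cos²(π/127)) = sin(π/127) ≈ 0.0247344.
Then 2/(1+√(1−ρ_J²)) = 2/(1+0.0247344); ω* = 2/1.0247344 = 1.951725.
ρ(B_{ω*}) = ω*−1 = 0.951725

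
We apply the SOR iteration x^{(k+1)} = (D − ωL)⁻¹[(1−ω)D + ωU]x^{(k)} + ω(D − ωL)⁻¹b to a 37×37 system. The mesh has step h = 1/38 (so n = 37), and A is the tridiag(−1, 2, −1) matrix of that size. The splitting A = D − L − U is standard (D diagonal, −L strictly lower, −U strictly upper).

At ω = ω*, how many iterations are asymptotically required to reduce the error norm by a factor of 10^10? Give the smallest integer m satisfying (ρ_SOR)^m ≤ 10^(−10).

[ρ_J] n=37: ρ(B_J) = cos(π/(n+1)) = cos(π/38) = 0.9965845.
√(1 − cos²(π/38)) = sin(π/38) ≈ 0.0825793.
Then 2/(1+√(1−ρ_J²)) = 2/(1+0.0825793); ω* = 2/1.0825793 = 1.8474397.
ρ_SOR = ω* − 1 = 1.8474397 − 1 = 0.8474397.
(0.8474397)^m ≤ 10^{−10}  ⇒  m·ln(0.8474397) ≤ −10·ln10  ⇒  m ≥ 139.099  ⇒  m = 140

m = 140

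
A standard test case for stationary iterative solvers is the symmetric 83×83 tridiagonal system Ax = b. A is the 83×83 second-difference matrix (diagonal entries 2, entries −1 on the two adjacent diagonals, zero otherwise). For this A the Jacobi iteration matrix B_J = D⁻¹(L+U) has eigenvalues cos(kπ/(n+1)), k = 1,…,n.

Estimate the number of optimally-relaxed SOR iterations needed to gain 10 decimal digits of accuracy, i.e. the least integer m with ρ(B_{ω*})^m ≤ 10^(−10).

m = 308

n=83: λ(B_J) = 1 − λ(A)/2 = cos(kπ/84); k=1 gives ρ_J = 0.9993007.
root = sin(π/84) = 0.0373912  (since 1−cos² = sin²).
Then 2/(1+√(1−ρ_J²)) = 2/(1+0.0373912); ω* = 2/1.0373912 = 1.9279130.
ρ_SOR = ω* − 1 ≈ 0.9279130.
For 10 digits: m = 10·ln10 / (−ln 0.9279130) = 23.0259/0.0748173 = 307.762; round up → m = 308.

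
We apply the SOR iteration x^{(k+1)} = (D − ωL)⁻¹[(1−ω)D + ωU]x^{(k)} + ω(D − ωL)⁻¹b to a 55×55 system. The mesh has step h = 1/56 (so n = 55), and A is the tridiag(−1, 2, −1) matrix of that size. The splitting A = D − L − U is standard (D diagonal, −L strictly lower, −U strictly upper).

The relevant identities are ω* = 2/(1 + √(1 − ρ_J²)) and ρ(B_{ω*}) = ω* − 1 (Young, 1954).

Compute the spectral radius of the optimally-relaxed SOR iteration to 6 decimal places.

ρ_SOR = 0.893813

[ρ_J] n=55: ρ(B_J) = cos(π/(n+1)) = cos(π/56) = 0.998427.
√(1−ρ_J²) = |sin(π/56)| = 0.0560704
ω* = 2/(1+0.0560704) = 1.893813
ρ_SOR = ω* − 1 ≈ 0.893813.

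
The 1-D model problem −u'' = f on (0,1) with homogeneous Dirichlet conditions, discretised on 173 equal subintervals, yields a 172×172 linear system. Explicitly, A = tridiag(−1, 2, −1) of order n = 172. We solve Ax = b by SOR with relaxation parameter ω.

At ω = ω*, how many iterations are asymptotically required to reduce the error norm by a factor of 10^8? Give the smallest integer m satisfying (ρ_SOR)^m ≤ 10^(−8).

ρ_J = max_k |cos(kπ/173)| = cos(π/173) = 0.9998351
√(1−ρ_J²) simplifies to sin(π/173) = 0.0181585.
ω* = 2/(1+0.0181585) = 1.9643307
At ω = 1.9643307 every |λ(B_ω)| = ω−1, so ρ_SOR = 0.9643307.
ρ_SOR^m ≤ 10^(−8) ⇔ m ≥ 8·ln10/(−ln 0.9643307) = 18.4207/0.036321 = 507.164; m = ⌈507.164⌉ = 508.

m = 508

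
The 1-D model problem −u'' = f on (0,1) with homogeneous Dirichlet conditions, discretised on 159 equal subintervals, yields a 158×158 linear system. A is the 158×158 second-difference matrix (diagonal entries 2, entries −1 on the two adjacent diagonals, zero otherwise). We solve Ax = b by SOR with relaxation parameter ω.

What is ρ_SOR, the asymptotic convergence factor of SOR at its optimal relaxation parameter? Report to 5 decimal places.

With n=158, ρ(Jacobi) = cos(π/159) = 0.99980.
√(1 − cos²(π/159)) = sin(π/159) ≈ 0.019757.
ω* = 2 / (1 + 0.019757) = 2 / 1.019757 ≈ 1.96125.
and ρ(B_{ω*}) = 1.96125 − 1 = 0.96125.

ρ_SOR = 0.96125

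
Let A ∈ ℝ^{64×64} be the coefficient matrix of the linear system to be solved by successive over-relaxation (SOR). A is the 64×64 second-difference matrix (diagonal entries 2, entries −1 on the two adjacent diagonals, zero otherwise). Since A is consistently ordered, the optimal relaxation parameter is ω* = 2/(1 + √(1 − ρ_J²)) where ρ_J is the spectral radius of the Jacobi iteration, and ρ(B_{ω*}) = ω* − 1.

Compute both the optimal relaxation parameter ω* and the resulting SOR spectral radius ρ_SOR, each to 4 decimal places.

ω* = 1.9078, ρ_SOR = 0.9078

With n=64, ρ(Jacobi) = cos(π/65) = 0.9988.
1 − cos²(π/65) = sin²(π/65) ⇒ √(1−ρ_J²) = sin(π/65) = 0.04831.
ω* = 2/(1 + 0.04831) = 2/1.04831 = 1.9078.
[ρ_SOR] ω* − 1 = 0.9078.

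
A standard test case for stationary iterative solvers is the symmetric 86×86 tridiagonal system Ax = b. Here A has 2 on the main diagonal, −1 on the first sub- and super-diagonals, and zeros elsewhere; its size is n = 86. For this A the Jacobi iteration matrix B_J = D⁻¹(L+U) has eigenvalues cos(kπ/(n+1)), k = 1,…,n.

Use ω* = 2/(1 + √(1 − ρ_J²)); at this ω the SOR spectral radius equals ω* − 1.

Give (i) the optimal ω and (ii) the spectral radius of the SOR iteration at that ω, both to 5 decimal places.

ω* = 1.93031, ρ_SOR = 0.93031

½·tridiag(1,0,1) at n=86: λ_k = cos(kπ/87); max |λ| at k=1 ⇒ ρ_J = cos(π/87) ≈ 0.99935.
√(1−ρ_J²) simplifies to sin(π/87) = 0.036102.
Young: ω* = 2/(1+√(1−ρ_J²)) = 2/(1+0.036102) = 2/1.036102 = 1.93031.
ρ_SOR = ω* − 1 ≈ 0.93031.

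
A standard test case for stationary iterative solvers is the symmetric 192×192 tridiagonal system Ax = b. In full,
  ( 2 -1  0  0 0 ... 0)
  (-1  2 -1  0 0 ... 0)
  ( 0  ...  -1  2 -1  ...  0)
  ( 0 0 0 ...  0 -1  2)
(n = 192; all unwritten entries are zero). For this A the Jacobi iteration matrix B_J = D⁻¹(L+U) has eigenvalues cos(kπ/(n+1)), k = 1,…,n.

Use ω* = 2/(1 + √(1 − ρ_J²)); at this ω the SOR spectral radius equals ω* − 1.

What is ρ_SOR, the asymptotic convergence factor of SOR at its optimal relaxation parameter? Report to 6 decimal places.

ρ_SOR = 0.967967

With n=192, ρ(Jacobi) = cos(π/193) = 0.999868.
1 − cos²(π/193) = sin²(π/193) ⇒ √(1−ρ_J²) = sin(π/193) = 0.0162770.
Young: ω* = 2/(1+√(1−ρ_J²)) = 2/(1+0.0162770) = 2/1.0162770 = 1.967967.
At ω = 1.967967 every |λ(B_ω)| = ω−1, so ρ_SOR = 0.967967.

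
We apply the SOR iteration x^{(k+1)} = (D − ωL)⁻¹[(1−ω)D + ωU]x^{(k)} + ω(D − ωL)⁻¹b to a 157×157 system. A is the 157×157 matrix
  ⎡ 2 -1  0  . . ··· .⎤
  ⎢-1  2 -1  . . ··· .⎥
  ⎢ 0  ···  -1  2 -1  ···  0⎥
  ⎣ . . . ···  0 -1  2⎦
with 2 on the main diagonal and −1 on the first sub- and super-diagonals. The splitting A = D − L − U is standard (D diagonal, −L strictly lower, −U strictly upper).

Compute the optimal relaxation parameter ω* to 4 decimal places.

ω* = 1.9610

B_J for the 157×157 system has eigenvalues cos(kπ/158); ρ_J = cos(π/158) = 0.9998.
root = sin(π/158) = 0.01988  (since 1−cos² = sin²).
ω* = 2/(1 + 0.01988) = 2/1.01988 = 1.9610.
At ω = 1.9610 every |λ(B_ω)| = ω−1, so ρ_SOR = 0.9610.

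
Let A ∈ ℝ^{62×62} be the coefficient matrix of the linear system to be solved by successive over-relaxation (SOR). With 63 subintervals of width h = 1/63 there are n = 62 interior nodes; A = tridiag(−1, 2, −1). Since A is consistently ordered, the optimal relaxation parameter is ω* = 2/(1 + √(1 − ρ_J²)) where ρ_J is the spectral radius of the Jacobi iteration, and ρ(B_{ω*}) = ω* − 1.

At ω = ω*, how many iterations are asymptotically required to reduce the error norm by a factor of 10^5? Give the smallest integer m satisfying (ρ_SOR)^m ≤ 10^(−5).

m = 116

½·tridiag(1,0,1) at n=62: λ_k = cos(kπ/63); max |λ| at k=1 ⇒ ρ_J = cos(π/63) ≈ 0.9987569.
√(1−ρ_J²) simplifies to sin(π/63) = 0.0498459.
[ω*] 2 ÷ (1 + 0.0498459) = 2 ÷ 1.0498459 = 1.9050415.
and ρ(B_{ω*}) = 1.9050415 − 1 = 0.9050415.
m ≥ 5·ln10 / (−ln 0.9050415) = 115.389; smallest integer m = 116.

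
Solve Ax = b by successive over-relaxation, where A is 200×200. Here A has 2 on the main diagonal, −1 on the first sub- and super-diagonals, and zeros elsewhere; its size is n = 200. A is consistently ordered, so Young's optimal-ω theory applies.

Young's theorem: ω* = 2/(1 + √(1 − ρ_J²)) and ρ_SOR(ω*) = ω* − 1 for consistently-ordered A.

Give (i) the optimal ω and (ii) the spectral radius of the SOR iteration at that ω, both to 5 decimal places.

½·tridiag(1,0,1) at n=200: λ_k = cos(kπ/201); max |λ| at k=1 ⇒ ρ_J = cos(π/201) ≈ 0.99988.
√(1 − cos²(π/201)) = sin(π/201) ≈ 0.015629.
Then 2/(1+√(1−ρ_J²)) = 2/(1+0.015629); ω* = 2/1.015629 = 1.96922.
At ω = 1.96922 every |λ(B_ω)| = ω−1, so ρ_SOR = 0.96922.

ω* = 1.96922, ρ_SOR = 0.96922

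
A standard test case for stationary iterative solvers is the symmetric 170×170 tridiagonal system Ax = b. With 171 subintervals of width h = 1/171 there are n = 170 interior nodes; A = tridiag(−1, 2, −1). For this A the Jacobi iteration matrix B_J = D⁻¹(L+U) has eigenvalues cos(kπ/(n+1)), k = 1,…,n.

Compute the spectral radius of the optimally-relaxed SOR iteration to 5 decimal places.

½·tridiag(1,0,1) at n=170: λ_k = cos(kπ/171); max |λ| at k=1 ⇒ ρ_J = cos(π/171) ≈ 0.99983.
1 − cos²(π/171) = sin²(π/171) ⇒ √(1−ρ_J²) = sin(π/171) = 0.018371.
[ω*] 2 ÷ (1 + 0.018371) = 2 ÷ 1.018371 = 1.96392.
At ω = 1.96392 every |λ(B_ω)| = ω−1, so ρ_SOR = 0.96392.

ρ_SOR = 0.96392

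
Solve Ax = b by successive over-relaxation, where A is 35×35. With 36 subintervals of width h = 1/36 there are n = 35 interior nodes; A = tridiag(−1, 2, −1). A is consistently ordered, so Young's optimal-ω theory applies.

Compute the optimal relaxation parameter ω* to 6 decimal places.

B_J for the 35×35 system has eigenvalues cos(kπ/36); ρ_J = cos(π/36) = 0.996195.
√(1−ρ_J²) simplifies to sin(π/36) = 0.0871557.
[ω*] 2 ÷ (1 + 0.0871557) = 2 ÷ 1.0871557 = 1.839663.
ρ(B_{ω*}) = ω*−1 = 0.839663

ω* = 1.839663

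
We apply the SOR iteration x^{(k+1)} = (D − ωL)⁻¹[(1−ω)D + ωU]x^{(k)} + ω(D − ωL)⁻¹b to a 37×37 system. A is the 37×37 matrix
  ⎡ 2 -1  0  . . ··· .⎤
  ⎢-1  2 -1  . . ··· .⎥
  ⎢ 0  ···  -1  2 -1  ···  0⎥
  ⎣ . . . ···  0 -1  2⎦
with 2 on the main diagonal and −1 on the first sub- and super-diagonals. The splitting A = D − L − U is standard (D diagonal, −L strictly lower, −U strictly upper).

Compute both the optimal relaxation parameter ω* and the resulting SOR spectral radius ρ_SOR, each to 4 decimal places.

½·tridiag(1,0,1) at n=37: λ_k = cos(kπ/38); max |λ| at k=1 ⇒ ρ_J = cos(π/38) ≈ 0.9966.
root = sin(π/38) = 0.08258  (since 1−cos² = sin²).
ω* = 2 / (1 + 0.08258) = 2 / 1.08258 ≈ 1.8474.
At ω = 1.8474 every |λ(B_ω)| = ω−1, so ρ_SOR = 0.8474.

ω* = 1.8474, ρ_SOR = 0.8474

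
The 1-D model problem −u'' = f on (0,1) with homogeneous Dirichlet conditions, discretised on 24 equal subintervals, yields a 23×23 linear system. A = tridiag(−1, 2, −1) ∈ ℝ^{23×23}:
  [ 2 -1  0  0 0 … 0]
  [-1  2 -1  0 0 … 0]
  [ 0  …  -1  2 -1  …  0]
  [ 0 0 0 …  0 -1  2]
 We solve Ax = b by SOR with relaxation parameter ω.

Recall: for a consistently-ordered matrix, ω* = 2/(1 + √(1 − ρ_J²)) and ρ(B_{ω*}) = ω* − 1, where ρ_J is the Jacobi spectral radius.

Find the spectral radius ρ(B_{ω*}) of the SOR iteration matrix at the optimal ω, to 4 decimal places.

ρ_SOR = 0.7691

B_J for the 23×23 system has eigenvalues cos(kπ/24); ρ_J = cos(π/24) = 0.9914.
1 − cos²(π/24) = sin²(π/24) ⇒ √(1−ρ_J²) = sin(π/24) = 0.13053.
ω* = 2 / (1 + 0.13053) = 2 / 1.13053 ≈ 1.7691.
and ρ(B_{ω*}) = 1.7691 − 1 = 0.7691.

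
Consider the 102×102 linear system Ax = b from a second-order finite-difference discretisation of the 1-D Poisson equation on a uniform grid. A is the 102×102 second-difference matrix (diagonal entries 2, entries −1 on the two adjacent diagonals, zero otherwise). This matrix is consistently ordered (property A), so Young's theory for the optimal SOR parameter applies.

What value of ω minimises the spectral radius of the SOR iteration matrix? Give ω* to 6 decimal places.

ω* = 1.940813

[ρ_J] n=102: ρ(B_J) = cos(π/(n+1)) = cos(π/103) = 0.999535.
1 − cos²(π/103) = sin²(π/103) ⇒ √(1−ρ_J²) = sin(π/103) = 0.0304962.
ω* = 2/(1+0.0304962) = 1.940813
ρ_SOR = ω* − 1 ≈ 0.940813.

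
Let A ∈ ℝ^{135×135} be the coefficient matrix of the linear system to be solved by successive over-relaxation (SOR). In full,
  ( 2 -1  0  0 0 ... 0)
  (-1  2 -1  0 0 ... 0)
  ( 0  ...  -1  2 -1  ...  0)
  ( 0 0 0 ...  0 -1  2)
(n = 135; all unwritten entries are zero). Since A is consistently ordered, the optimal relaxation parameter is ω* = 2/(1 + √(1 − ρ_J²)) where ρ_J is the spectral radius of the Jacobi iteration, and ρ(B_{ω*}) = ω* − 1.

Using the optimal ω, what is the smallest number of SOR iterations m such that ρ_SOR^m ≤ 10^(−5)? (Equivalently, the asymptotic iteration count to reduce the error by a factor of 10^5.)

m = 250

spectrum of D⁻¹(L+U) = {cos(kπ/136) : 1≤k≤135}; ρ_J = cos(π/136) = 0.9997332.
√(1 − cos²(π/136)) = sin(π/136) ≈ 0.0230979.
ω* = 2 / (1 + 0.0230979) = 2 / 1.0230979 ≈ 1.9548471.
At ω = 1.9548471 every |λ(B_ω)| = ω−1, so ρ_SOR = 0.9548471.
For 5 digits: m = 5·ln10 / (−ln 0.9548471) = 11.5129/0.0462041 = 249.175; round up → m = 250.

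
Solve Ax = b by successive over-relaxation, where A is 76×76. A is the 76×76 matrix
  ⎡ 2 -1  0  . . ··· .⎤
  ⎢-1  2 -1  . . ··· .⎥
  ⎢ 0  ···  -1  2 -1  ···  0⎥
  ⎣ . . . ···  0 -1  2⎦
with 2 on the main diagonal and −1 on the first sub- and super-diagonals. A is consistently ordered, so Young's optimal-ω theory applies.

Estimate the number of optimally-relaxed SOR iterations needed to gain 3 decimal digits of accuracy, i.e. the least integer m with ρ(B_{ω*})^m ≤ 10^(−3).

spectrum of D⁻¹(L+U) = {cos(kπ/77) : 1≤k≤76}; ρ_J = cos(π/77) = 0.9991678.
root = sin(π/77) = 0.0407886  (since 1−cos² = sin²).
Then 2/(1+√(1−ρ_J²)) = 2/(1+0.0407886); ω* = 2/1.0407886 = 1.9216198.
At ω = 1.9216198 every |λ(B_ω)| = ω−1, so ρ_SOR = 0.9216198.
m ≥ 3·ln10 / (−ln 0.9216198) = 84.631; smallest integer m = 85.

m = 85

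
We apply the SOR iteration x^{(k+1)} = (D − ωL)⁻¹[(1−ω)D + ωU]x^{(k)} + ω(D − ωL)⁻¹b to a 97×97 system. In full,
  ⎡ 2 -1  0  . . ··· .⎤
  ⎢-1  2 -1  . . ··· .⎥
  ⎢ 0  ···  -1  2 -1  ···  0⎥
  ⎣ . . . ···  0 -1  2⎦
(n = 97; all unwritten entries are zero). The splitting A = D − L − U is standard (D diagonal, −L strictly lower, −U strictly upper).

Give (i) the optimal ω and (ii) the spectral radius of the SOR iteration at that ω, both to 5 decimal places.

ω* = 1.93789, ρ_SOR = 0.93789

ρ_J = max_k |cos(kπ/98)| = cos(π/98) = 0.99949
√(1−ρ_J²) = |sin(π/98)| = 0.032052
ω* = 2 / (1 + 0.032052) = 2 / 1.032052 ≈ 1.93789.
ρ_SOR = ω* − 1 ≈ 0.93789.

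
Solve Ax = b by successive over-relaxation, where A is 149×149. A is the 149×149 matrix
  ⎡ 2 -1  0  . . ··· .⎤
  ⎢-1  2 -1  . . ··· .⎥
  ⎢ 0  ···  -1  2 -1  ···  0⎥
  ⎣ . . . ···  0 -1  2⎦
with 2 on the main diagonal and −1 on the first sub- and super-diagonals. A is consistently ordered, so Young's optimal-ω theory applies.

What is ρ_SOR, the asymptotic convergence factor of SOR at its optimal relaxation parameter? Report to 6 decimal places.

With n=149, ρ(Jacobi) = cos(π/150) = 0.999781.
√(1 − cos²(π/150)) = sin(π/150) ≈ 0.0209424.
So ω* = 2/1.0209424 = 1.958974 (Young).
ρ(B_{ω*}) = ω*−1 = 0.958974

ρ_SOR = 0.958974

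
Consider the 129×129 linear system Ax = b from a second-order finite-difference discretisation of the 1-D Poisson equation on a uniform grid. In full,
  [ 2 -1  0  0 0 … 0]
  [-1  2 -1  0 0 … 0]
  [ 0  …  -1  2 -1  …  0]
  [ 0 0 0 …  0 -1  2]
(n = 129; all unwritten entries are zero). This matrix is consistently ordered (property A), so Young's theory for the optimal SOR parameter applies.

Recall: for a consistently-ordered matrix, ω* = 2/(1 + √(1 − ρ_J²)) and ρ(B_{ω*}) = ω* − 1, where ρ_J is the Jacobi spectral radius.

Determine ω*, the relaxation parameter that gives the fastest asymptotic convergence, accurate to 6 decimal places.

ρ_J = max_k |cos(kπ/130)| = cos(π/130) = 0.999708
root = sin(π/130) = 0.0241637  (since 1−cos² = sin²).
[ω*] 2 ÷ (1 + 0.0241637) = 2 ÷ 1.0241637 = 1.952813.
ρ_SOR = ω* − 1 ≈ 0.952813.

ω* = 1.952813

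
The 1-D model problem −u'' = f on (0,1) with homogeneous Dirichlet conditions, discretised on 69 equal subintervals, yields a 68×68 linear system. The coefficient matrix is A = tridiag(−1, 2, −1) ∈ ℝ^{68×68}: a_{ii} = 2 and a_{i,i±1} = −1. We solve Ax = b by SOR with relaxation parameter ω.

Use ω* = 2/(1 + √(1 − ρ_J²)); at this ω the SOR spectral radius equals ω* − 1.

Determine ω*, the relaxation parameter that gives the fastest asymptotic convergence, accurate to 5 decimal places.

ω* = 1.91293

½·tridiag(1,0,1) at n=68: λ_k = cos(kπ/69); max |λ| at k=1 ⇒ ρ_J = cos(π/69) ≈ 0.99896.
√(1−ρ_J²) = |sin(π/69)| = 0.045515
ω* = 2/(1 + 0.045515) = 2/1.045515 = 1.91293.
Hence ρ(B_{ω*}) = 1.91293 − 1 = 0.91293.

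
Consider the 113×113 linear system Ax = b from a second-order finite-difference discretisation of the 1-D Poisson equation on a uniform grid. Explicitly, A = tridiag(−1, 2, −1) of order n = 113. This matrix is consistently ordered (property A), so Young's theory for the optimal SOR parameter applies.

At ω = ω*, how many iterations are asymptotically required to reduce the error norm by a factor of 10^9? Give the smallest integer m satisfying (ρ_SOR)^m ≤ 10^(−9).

[ρ_J] n=113: ρ(B_J) = cos(π/(n+1)) = cos(π/114) = 0.9996203.
√(1 − cos²(π/114)) = sin(π/114) ≈ 0.0275543.
ω* = 2 / (1 + 0.0275543) = 2 / 1.0275543 ≈ 1.9463692.
and ρ(B_{ω*}) = 1.9463692 − 1 = 0.9463692.
ρ_SOR^m ≤ 10^(−9) ⇔ m ≥ 9·ln10/(−ln 0.9463692) = 20.7233/0.0551225 = 375.950; m = ⌈375.950⌉ = 376.

m = 376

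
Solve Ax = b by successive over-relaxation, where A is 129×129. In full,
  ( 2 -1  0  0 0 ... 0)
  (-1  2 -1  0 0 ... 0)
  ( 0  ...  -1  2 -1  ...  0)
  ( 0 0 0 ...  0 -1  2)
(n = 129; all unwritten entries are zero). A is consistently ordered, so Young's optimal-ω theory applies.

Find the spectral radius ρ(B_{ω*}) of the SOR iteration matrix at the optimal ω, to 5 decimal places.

ρ_SOR = 0.95281

ρ_J = max_k |cos(kπ/130)| = cos(π/130) = 0.99971
√(1−ρ_J²) = |sin(π/130)| = 0.024164
ω* = 2/(1 + 0.024164) = 2/1.024164 = 1.95281.
ρ_SOR = ω* − 1 ≈ 0.95281.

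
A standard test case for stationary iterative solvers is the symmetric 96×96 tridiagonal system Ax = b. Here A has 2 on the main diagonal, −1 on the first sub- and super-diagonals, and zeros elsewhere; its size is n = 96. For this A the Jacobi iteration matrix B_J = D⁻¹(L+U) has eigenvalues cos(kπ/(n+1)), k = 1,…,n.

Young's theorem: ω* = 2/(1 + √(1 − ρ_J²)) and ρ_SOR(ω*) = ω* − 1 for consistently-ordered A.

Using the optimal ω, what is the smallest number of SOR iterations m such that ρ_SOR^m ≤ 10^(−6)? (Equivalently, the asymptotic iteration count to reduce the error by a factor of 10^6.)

n=96: λ(B_J) = 1 − λ(A)/2 = cos(kπ/97); k=1 gives ρ_J = 0.9994756.
1 − cos²(π/97) = sin²(π/97) ⇒ √(1−ρ_J²) = sin(π/97) = 0.0323819.
So ω* = 2/1.0323819 = 1.9372676 (Young).
Hence ρ(B_{ω*}) = 1.9372676 − 1 = 0.9372676.
Need (0.9372676)^m ≤ 10^(−6): m ≥ 6·ln10/|ln 0.9372676| = 13.8155/0.0647864 = 213.247 ⇒ m = 214.

m = 214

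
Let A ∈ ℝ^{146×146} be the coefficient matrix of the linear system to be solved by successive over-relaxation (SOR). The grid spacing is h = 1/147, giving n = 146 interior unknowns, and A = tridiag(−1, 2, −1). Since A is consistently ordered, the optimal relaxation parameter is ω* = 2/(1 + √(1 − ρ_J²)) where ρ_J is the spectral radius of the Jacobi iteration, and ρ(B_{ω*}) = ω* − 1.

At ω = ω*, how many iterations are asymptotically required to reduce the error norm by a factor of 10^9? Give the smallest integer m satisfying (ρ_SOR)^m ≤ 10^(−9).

B_J for the 146×146 system has eigenvalues cos(kπ/147); ρ_J = cos(π/147) = 0.9997716.
1 − cos²(π/147) = sin²(π/147) ⇒ √(1−ρ_J²) = sin(π/147) = 0.0213698.
ω* = 2 / (1 + 0.0213698) = 2 / 1.0213698 ≈ 1.9581546.
and ρ(B_{ω*}) = 1.9581546 − 1 = 0.9581546.
ρ_SOR^m ≤ 10^(−9) ⇔ m ≥ 9·ln10/(−ln 0.9581546) = 20.7233/0.0427461 = 484.800; m = ⌈484.800⌉ = 485.

m = 485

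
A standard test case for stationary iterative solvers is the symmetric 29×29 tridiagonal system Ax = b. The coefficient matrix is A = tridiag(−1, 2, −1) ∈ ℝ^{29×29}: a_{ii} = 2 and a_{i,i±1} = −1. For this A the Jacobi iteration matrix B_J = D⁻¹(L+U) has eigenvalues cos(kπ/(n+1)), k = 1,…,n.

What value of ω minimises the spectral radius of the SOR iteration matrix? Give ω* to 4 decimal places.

ω* = 1.8107

B_J for the 29×29 system has eigenvalues cos(kπ/30); ρ_J = cos(π/30) = 0.9945.
√(1 − cos²(π/30)) = sin(π/30) ≈ 0.10453.
ω* = 2/(1 + 0.10453) = 2/1.10453 = 1.8107.
ρ_SOR = ω* − 1 = 1.8107 − 1 = 0.8107.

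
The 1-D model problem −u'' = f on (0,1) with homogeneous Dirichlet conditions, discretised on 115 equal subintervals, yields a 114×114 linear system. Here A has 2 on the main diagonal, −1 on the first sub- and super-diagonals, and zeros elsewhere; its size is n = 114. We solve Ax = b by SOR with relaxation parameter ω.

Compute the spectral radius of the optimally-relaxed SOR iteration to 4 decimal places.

ρ_SOR = 0.9468

n=114: λ(B_J) = 1 − λ(A)/2 = cos(kπ/115); k=1 gives ρ_J = 0.9996.
1 − cos²(π/115) = sin²(π/115) ⇒ √(1−ρ_J²) = sin(π/115) = 0.02731.
ω* = 2/(1+0.02731) = 1.9468
ρ_SOR = ω* − 1 ≈ 0.9468.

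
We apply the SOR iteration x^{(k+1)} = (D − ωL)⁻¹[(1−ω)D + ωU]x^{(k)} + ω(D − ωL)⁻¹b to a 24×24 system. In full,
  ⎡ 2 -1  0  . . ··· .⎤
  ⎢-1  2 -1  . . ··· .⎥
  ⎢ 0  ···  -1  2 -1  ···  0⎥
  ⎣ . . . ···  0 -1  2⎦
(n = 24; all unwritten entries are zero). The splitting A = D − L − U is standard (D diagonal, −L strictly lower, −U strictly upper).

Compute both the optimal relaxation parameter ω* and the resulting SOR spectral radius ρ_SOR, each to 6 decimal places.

B_J for the 24×24 system has eigenvalues cos(kπ/25); ρ_J = cos(π/25) = 0.992115.
root = sin(π/25) = 0.1253332  (since 1−cos² = sin²).
Young: ω* = 2/(1+√(1−ρ_J²)) = 2/(1+0.1253332) = 2/1.1253332 = 1.777251.
and ρ(B_{ω*}) = 1.777251 − 1 = 0.777251.

ω* = 1.777251, ρ_SOR = 0.777251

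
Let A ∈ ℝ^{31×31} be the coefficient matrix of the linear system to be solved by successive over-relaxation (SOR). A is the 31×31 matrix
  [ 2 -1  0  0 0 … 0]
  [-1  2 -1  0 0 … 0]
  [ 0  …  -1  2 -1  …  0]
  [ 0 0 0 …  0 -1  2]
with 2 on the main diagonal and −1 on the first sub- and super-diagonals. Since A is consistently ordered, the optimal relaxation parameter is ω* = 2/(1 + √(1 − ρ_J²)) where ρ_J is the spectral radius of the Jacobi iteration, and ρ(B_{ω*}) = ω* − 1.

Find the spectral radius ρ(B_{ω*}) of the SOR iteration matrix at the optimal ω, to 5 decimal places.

ρ_SOR = 0.82147

ρ_J = max_k |cos(kπ/32)| = cos(π/32) = 0.99518
root = sin(π/32) = 0.098017  (since 1−cos² = sin²).
Then 2/(1+√(1−ρ_J²)) = 2/(1+0.098017); ω* = 2/1.098017 = 1.82147.
At ω = 1.82147 every |λ(B_ω)| = ω−1, so ρ_SOR = 0.82147.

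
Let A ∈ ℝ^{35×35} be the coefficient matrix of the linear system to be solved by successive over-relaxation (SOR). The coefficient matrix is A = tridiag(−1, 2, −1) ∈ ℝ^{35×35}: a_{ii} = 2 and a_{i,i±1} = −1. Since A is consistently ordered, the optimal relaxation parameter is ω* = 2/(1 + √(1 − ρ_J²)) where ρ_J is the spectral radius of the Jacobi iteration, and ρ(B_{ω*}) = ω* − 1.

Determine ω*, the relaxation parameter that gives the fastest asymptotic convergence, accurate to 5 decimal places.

½·tridiag(1,0,1) at n=35: λ_k = cos(kπ/36); max |λ| at k=1 ⇒ ρ_J = cos(π/36) ≈ 0.99619.
√(1−ρ_J²) = |sin(π/36)| = 0.087156
ω* = 2/(1+0.087156) = 1.83966
and ρ(B_{ω*}) = 1.83966 − 1 = 0.83966.

ω* = 1.83966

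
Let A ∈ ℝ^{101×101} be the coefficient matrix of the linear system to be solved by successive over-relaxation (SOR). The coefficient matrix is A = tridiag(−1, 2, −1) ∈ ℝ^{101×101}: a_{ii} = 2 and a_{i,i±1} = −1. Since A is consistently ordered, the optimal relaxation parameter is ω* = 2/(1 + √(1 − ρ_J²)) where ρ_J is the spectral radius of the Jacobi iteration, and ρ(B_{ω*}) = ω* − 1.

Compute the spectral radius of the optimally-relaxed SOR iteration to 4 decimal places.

spectrum of D⁻¹(L+U) = {cos(kπ/102) : 1≤k≤101}; ρ_J = cos(π/102) = 0.9995.
√(1−ρ_J²) = |sin(π/102)| = 0.03080
ω* = 2 / (1 + 0.03080) = 2 / 1.03080 ≈ 1.9402.
[ρ_SOR] ω* − 1 = 0.9402.

ρ_SOR = 0.9402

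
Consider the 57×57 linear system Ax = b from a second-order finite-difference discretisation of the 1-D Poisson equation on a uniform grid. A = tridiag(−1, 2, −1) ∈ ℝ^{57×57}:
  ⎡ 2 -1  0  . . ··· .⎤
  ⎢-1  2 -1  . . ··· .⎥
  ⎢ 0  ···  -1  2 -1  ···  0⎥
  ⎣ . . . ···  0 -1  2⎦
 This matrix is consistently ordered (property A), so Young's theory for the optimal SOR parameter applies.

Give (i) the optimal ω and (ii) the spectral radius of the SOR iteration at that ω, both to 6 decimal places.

n=57: λ(B_J) = 1 − λ(A)/2 = cos(kπ/58); k=1 gives ρ_J = 0.998533.
root = sin(π/58) = 0.0541389  (since 1−cos² = sin²).
So ω* = 2/1.0541389 = 1.897283 (Young).
ρ(B_{ω*}) = ω*−1 = 0.897283

ω* = 1.897283, ρ_SOR = 0.897283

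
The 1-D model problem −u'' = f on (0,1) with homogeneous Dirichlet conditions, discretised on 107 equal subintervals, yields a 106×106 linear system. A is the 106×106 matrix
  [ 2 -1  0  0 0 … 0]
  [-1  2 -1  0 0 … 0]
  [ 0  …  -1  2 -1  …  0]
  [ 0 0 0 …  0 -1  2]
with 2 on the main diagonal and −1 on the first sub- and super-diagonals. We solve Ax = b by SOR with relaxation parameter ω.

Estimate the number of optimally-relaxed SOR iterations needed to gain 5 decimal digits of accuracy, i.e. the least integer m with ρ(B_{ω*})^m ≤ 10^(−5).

ρ_J = max_k |cos(kπ/107)| = cos(π/107) = 0.9995690
1 − cos²(π/107) = sin²(π/107) ⇒ √(1−ρ_J²) = sin(π/107) = 0.0293565.
[ω*] 2 ÷ (1 + 0.0293565) = 2 ÷ 1.0293565 = 1.9429615.
At ω = 1.9429615 every |λ(B_ω)| = ω−1, so ρ_SOR = 0.9429615.
5·ln10 = 11.5129; −ln(0.9429615) = 0.0587298; m = ⌈11.5129/0.0587298⌉ = ⌈196.032⌉ = 197.

m = 197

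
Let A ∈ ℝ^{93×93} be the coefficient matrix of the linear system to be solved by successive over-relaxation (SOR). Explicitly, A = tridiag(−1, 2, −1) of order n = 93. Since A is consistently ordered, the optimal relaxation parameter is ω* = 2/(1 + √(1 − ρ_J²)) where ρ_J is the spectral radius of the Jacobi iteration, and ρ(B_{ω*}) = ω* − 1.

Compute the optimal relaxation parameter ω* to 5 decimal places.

[ρ_J] n=93: ρ(B_J) = cos(π/(n+1)) = cos(π/94) = 0.99944.
1 − cos²(π/94) = sin²(π/94) ⇒ √(1−ρ_J²) = sin(π/94) = 0.033415.
Young: ω* = 2/(1+√(1−ρ_J²)) = 2/(1+0.033415) = 2/1.033415 = 1.93533.
ρ_SOR = ω* − 1 ≈ 0.93533.

ω* = 1.93533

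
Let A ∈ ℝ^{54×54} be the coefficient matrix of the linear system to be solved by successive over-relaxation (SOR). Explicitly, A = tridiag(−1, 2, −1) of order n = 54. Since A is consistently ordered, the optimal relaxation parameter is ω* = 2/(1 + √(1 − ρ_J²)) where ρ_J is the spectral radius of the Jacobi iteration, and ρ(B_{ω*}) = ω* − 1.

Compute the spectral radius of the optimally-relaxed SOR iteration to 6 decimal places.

spectrum of D⁻¹(L+U) = {cos(kπ/55) : 1≤k≤54}; ρ_J = cos(π/55) = 0.998369.
√(1 − cos²(π/55)) = sin(π/55) ≈ 0.0570888.
Then 2/(1+√(1−ρ_J²)) = 2/(1+0.0570888); ω* = 2/1.0570888 = 1.891989.
ρ_SOR = ω* − 1 = 1.891989 − 1 = 0.891989.

ρ_SOR = 0.891989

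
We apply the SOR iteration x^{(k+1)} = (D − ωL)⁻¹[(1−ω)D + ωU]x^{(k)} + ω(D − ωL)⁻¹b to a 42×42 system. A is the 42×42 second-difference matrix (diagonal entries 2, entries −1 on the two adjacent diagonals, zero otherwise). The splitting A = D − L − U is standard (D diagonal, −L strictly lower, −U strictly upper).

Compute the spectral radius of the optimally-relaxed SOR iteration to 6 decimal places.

[ρ_J] n=42: ρ(B_J) = cos(π/(n+1)) = cos(π/43) = 0.997332.
√(1 − cos²(π/43)) = sin(π/43) ≈ 0.0729953.
Then 2/(1+√(1−ρ_J²)) = 2/(1+0.0729953); ω* = 2/1.0729953 = 1.863941.
ρ_SOR = ω* − 1 ≈ 0.863941.

ρ_SOR = 0.863941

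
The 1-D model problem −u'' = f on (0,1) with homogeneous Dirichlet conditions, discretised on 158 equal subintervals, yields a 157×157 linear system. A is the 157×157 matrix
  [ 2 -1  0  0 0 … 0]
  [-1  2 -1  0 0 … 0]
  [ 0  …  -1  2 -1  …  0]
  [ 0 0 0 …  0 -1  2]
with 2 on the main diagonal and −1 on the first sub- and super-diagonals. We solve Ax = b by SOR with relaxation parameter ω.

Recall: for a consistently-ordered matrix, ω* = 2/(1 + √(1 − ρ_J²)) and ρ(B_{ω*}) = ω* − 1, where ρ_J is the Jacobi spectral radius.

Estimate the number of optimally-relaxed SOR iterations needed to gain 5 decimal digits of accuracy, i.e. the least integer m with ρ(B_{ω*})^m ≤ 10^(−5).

m = 290

With n=157, ρ(Jacobi) = cos(π/158) = 0.9998023.
root = sin(π/158) = 0.0198822  (since 1−cos² = sin²).
Young: ω* = 2/(1+√(1−ρ_J²)) = 2/(1+0.0198822) = 2/1.0198822 = 1.9610108.
Hence ρ(B_{ω*}) = 1.9610108 − 1 = 0.9610108.
Need (0.9610108)^m ≤ 10^(−5): m ≥ 5·ln10/|ln 0.9610108| = 11.5129/0.0397696 = 289.490 ⇒ m = 290.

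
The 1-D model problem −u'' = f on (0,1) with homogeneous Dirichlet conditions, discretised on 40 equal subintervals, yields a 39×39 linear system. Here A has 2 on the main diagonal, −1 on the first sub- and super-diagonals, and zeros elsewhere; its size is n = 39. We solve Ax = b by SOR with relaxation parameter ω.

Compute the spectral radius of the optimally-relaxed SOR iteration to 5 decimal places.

ρ_SOR = 0.85450

[ρ_J] n=39: ρ(B_J) = cos(π/(n+1)) = cos(π/40) = 0.99692.
√(1 − cos²(π/40)) = sin(π/40) ≈ 0.078459.
ω* = 2/(1 + 0.078459) = 2/1.078459 = 1.85450.
Hence ρ(B_{ω*}) = 1.85450 − 1 = 0.85450.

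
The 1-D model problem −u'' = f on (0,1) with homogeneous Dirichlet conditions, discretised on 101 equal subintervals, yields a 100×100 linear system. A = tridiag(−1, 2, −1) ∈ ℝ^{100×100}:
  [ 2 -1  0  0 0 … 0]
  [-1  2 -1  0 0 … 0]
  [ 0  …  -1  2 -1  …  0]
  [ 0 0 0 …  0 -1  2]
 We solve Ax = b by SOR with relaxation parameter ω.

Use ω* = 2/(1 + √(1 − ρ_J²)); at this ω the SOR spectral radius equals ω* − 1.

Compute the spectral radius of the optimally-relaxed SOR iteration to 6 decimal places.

[ρ_J] n=100: ρ(B_J) = cos(π/(n+1)) = cos(π/101) = 0.999516.
√(1−ρ_J²) simplifies to sin(π/101) = 0.0310999.
Young: ω* = 2/(1+√(1−ρ_J²)) = 2/(1+0.0310999) = 2/1.0310999 = 1.939676.
At ω = 1.939676 every |λ(B_ω)| = ω−1, so ρ_SOR = 0.939676.

ρ_SOR = 0.939676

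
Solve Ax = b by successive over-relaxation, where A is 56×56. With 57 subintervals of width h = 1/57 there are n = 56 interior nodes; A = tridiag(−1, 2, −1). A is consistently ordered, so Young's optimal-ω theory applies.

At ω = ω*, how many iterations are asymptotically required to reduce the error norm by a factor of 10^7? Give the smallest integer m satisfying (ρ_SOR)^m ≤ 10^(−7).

spectrum of D⁻¹(L+U) = {cos(kπ/57) : 1≤k≤56}; ρ_J = cos(π/57) = 0.9984815.
√(1 − cos²(π/57)) = sin(π/57) ≈ 0.0550878.
ω* = 2/(1 + 0.0550878) = 2/1.0550878 = 1.8955768.
ρ_SOR = ω* − 1 = 1.8955768 − 1 = 0.8955768.
m ≥ 7·ln10 / (−ln 0.8955768) = 146.147; smallest integer m = 147.

m = 147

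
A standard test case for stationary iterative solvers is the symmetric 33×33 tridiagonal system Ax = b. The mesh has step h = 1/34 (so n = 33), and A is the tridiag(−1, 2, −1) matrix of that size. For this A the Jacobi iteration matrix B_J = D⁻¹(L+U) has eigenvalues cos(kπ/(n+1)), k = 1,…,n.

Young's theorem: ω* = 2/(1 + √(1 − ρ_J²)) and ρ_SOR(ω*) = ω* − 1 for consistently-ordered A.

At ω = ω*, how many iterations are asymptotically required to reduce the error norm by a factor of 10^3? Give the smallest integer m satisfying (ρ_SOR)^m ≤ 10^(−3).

[ρ_J] n=33: ρ(B_J) = cos(π/(n+1)) = cos(π/34) = 0.9957342.
root = sin(π/34) = 0.0922684  (since 1−cos² = sin²).
[ω*] 2 ÷ (1 + 0.0922684) = 2 ÷ 1.0922684 = 1.8310518.
At ω = 1.8310518 every |λ(B_ω)| = ω−1, so ρ_SOR = 0.8310518.
For 3 digits: m = 3·ln10 / (−ln 0.8310518) = 6.90776/0.185063 = 37.327; round up → m = 38.

m = 38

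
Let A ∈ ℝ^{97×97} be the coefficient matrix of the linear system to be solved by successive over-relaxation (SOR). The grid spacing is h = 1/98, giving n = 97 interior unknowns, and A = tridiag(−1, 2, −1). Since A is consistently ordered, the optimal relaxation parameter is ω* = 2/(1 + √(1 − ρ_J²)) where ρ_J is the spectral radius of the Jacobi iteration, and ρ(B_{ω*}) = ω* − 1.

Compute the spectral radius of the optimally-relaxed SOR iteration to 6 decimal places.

ρ_J = max_k |cos(kπ/98)| = cos(π/98) = 0.999486
√(1−ρ_J²) simplifies to sin(π/98) = 0.0320516.
[ω*] 2 ÷ (1 + 0.0320516) = 2 ÷ 1.0320516 = 1.937888.
At ω = 1.937888 every |λ(B_ω)| = ω−1, so ρ_SOR = 0.937888.

ρ_SOR = 0.937888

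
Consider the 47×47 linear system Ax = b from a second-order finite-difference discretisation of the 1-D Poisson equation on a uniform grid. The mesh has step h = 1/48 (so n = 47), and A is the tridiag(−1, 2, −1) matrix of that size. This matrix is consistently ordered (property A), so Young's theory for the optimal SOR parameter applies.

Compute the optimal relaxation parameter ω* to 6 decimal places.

½·tridiag(1,0,1) at n=47: λ_k = cos(kπ/48); max |λ| at k=1 ⇒ ρ_J = cos(π/48) ≈ 0.997859.
root = sin(π/48) = 0.0654031  (since 1−cos² = sin²).
So ω* = 2/1.0654031 = 1.877224 (Young).
ρ_SOR = ω* − 1 ≈ 0.877224.

ω* = 1.877224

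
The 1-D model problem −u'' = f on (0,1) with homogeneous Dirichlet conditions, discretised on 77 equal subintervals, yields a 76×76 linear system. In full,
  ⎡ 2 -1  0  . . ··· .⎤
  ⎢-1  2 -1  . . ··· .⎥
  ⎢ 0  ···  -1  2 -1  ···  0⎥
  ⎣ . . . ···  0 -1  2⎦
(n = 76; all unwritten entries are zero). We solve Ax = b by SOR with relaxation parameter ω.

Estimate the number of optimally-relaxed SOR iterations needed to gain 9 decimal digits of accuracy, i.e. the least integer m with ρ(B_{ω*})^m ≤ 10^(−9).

With n=76, ρ(Jacobi) = cos(π/77) = 0.9991678.
√(1−ρ_J²) = |sin(π/77)| = 0.0407886
So ω* = 2/1.0407886 = 1.9216198 (Young).
ρ(B_{ω*}) = ω*−1 = 0.9216198
ρ_SOR^m ≤ 10^(−9) ⇔ m ≥ 9·ln10/(−ln 0.9216198) = 20.7233/0.0816225 = 253.892; m = ⌈253.892⌉ = 254.

m = 254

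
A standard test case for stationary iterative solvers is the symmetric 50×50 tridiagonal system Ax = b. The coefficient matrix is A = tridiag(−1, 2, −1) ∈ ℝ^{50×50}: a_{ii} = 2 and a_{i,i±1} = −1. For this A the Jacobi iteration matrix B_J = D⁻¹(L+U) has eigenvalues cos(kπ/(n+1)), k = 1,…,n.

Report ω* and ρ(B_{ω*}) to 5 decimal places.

ω* = 1.88402, ρ_SOR = 0.88402

spectrum of D⁻¹(L+U) = {cos(kπ/51) : 1≤k≤50}; ρ_J = cos(π/51) = 0.99810.
1 − cos²(π/51) = sin²(π/51) ⇒ √(1−ρ_J²) = sin(π/51) = 0.061561.
So ω* = 2/1.061561 = 1.88402 (Young).
ρ_SOR = ω* − 1 = 1.88402 − 1 = 0.88402.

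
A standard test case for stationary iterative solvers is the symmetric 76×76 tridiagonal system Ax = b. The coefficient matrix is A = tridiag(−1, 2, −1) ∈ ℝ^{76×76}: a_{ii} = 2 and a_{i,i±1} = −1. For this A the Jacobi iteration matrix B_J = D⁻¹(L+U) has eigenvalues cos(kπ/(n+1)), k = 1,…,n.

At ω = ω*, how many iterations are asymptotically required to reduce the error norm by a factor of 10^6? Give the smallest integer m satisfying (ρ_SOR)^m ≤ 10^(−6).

ρ_J = max_k |cos(kπ/77)| = cos(π/77) = 0.9991678
√(1−ρ_J²) = |sin(π/77)| = 0.0407886
ω* = 2/(1 + 0.0407886) = 2/1.0407886 = 1.9216198.
and ρ(B_{ω*}) = 1.9216198 − 1 = 0.9216198.
(0.9216198)^m ≤ 10^{−6}  ⇒  m·ln(0.9216198) ≤ −6·ln10  ⇒  m ≥ 169.261  ⇒  m = 170

m = 170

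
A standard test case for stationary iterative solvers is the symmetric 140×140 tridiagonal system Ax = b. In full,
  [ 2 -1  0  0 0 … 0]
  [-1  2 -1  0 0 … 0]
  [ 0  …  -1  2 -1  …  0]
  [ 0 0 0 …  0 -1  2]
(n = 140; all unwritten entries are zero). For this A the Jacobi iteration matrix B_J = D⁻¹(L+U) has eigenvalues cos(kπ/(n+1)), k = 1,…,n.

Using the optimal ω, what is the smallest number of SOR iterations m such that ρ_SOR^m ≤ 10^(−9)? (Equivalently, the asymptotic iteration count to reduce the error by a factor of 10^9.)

m = 466

With n=140, ρ(Jacobi) = cos(π/141) = 0.9997518.
root = sin(π/141) = 0.0222790  (since 1−cos² = sin²).
ω* = 2/(1 + 0.0222790) = 2/1.0222790 = 1.9564131.
ρ_SOR = ω* − 1 ≈ 0.9564131.
9·ln10 = 20.7233; −ln(0.9564131) = 0.0445653; m = ⌈20.7233/0.0445653⌉ = ⌈465.010⌉ = 466.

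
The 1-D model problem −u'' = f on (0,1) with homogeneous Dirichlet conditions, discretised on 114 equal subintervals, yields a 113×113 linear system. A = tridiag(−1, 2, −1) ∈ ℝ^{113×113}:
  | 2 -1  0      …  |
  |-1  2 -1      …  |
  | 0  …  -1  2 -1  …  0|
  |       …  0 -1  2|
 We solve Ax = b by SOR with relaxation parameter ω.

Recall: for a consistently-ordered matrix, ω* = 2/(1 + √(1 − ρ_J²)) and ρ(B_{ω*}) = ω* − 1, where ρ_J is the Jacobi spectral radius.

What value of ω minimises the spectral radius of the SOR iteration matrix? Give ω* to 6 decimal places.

n=113: λ(B_J) = 1 − λ(A)/2 = cos(kπ/114); k=1 gives ρ_J = 0.999620.
√(1−ρ_J²) simplifies to sin(π/114) = 0.0275543.
ω* = 2/(1 + 0.0275543) = 2/1.0275543 = 1.946369.
[ρ_SOR] ω* − 1 = 0.946369.

ω* = 1.946369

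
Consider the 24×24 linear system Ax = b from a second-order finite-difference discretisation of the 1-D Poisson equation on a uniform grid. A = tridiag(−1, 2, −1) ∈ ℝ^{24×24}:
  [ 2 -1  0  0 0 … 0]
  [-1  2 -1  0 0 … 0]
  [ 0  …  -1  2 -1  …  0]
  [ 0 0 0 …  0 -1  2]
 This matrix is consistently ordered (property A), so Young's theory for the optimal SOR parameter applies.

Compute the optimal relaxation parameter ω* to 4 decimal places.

[ρ_J] n=24: ρ(B_J) = cos(π/(n+1)) = cos(π/25) = 0.9921.
√(1−ρ_J²) simplifies to sin(π/25) = 0.12533.
ω* = 2/(1+0.12533) = 1.7773
At ω = 1.7773 every |λ(B_ω)| = ω−1, so ρ_SOR = 0.7773.

ω* = 1.7773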